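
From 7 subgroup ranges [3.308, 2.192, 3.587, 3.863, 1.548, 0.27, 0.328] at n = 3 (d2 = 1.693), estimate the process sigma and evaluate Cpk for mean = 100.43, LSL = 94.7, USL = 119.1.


R_bar = (3.308 + 2.192 + 3.587 + 3.863 + 1.548 + 0.27 + 0.328) / 7 = 2.1565714
sigma = R_bar / d2 = 2.1565714 / 1.693 = 1.2738165
Cp = (USL - LSL)/(6*sigma) = (119.1 - 94.7)/(6*1.2738165) = 3.1925
Cpu = (119.1 - 100.43)/(3*1.2738165) = 4.8856
Cpl = (100.43 - 94.7)/(3*1.2738165) = 1.4994
Cpk = min(Cpu, Cpl) = 1.4994

1.4994


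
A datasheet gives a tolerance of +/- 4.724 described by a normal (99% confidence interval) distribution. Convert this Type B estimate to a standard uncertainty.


u_B = half_width / 2.576
u_B = 4.724 / 2.576
u_B = 1.8339

1.8339


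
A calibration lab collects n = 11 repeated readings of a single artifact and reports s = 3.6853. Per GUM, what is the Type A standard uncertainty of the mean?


u_A = s / sqrt(n)
u_A = 3.6853 / sqrt(11)
u_A = 3.6853 / 3.3166248
u_A = 1.1112

1.1112


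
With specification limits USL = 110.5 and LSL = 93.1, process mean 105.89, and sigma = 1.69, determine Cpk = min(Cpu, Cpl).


Cpu = (USL - mean) / (3*sigma) = (110.5 - 105.89) / (3*1.69) = 0.9093
Cpl = (mean - LSL) / (3*sigma) = (105.89 - 93.1) / (3*1.69) = 2.5227
Cpk = min(Cpu, Cpl) = 0.9093

0.9093


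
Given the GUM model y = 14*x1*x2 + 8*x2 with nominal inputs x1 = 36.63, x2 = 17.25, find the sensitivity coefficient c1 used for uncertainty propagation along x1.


y = 14*x1*x2 + 8*x2
dy/dx1 = 14*x2
Evaluate at x2 = 17.25: c1 = 14 * 17.25
c1 = 241.5000

241.5000


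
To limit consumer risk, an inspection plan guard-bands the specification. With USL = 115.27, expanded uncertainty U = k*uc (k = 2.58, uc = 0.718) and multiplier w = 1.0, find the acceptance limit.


U = k * uc = 2.58 * 0.718 = 1.85244
guard band g = w * U = 1.0 * 1.85244 = 1.85244
AL = USL - g = 115.27 - 1.85244
AL = 113.4176

113.4176


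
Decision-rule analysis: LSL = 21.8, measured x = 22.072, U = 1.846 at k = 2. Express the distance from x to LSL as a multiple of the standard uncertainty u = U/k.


u = U / k = 1.846 / 2 = 0.923
margin = |LSL - x| = |21.8 - 22.072| = 0.272
z = margin / u = 0.272 / 0.923
z = 0.2947

0.2947


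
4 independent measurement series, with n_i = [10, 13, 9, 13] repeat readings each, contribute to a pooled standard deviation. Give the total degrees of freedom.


nu = sum_i (n_i - 1)
nu = ((10 - 1) + (13 - 1) + (9 - 1) + (13 - 1))
nu = 9 + 12 + 8 + 12
nu = 41

41


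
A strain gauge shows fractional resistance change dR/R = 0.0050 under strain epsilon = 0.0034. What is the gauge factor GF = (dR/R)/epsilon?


GF = (dR/R) / epsilon
= 0.0050 / 0.0034
= 1.4706

1.4706


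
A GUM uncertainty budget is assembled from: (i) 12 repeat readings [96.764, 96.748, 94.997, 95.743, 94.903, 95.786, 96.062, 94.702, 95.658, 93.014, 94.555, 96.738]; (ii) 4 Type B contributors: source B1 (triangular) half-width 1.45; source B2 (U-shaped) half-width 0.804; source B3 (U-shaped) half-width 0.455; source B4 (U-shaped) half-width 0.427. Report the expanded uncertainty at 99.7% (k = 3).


mean = (96.764 + 96.748 + 94.997 + 95.743 + 94.903 + 95.786 + 96.062 + 94.702 + 95.658 + 93.014 + 94.555 + 96.738) / 12 = 95.4725
s = sqrt(sum((x - mean)^2)/(n-1)) = 1.106997
u_A = s / sqrt(n) = 1.106997 / sqrt(12) = 0.31956251
u_B1 = 1.45 / sqrt(6) = 0.59196002
u_B2 = 0.804 / sqrt(2) = 0.56851385
u_B3 = 0.455 / sqrt(2) = 0.32173359
u_B4 = 0.427 / sqrt(2) = 0.3019346
uc = sqrt(0.31956251^2 + 0.59196002^2 + 0.56851385^2 + 0.32173359^2 + 0.3019346^2) = 0.98509993
U = k * uc = 3 * 0.98509993
U = 2.9553

2.9553


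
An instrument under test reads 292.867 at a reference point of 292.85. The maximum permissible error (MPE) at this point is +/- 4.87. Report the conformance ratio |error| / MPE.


e = indication - reference = 292.867 - 292.85 = 0.0170
|e| = 0.0170
ratio = |e| / MPE = 0.0170 / 4.87
ratio = 0.0035

0.0035


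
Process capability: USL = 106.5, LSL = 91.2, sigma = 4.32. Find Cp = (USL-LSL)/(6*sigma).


Cp = (USL - LSL) / (6 * sigma)
= (106.5 - 91.2) / (6 * 4.32)
= 15.3000 / 25.9200
= 0.5903

0.5903


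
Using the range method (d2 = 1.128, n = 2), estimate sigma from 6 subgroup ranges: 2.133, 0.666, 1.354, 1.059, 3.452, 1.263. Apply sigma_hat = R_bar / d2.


R_bar = (2.133 + 0.666 + 1.354 + 1.059 + 3.452 + 1.263) / 6
R_bar = 9.927 / 6 = 1.6545
sigma_hat = R_bar / d2 = 1.6545 / 1.128 = 1.4668

1.4668


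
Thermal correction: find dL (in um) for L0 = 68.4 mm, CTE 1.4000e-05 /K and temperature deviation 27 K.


dL = L * alpha * dT
= 68.4 * 1.4000e-05 * 27
= 0.0258552 mm
dL_um = 0.0258552 * 1000 = 25.8552 um

25.8552


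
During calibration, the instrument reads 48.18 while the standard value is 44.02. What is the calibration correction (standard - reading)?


Correction = standard - reading
= 44.02 - 48.18
= -4.1600

-4.1600


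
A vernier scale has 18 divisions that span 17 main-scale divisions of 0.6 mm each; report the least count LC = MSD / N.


LC = MSD / n_div
= 0.6 / 18
= 0.0333

0.0333


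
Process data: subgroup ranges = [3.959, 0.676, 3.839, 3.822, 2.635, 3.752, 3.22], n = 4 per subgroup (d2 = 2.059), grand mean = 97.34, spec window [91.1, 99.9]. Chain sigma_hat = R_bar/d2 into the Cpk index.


R_bar = (3.959 + 0.676 + 3.839 + 3.822 + 2.635 + 3.752 + 3.22) / 7 = 3.129
sigma = R_bar / d2 = 3.129 / 2.059 = 1.5196697
Cp = (USL - LSL)/(6*sigma) = (99.9 - 91.1)/(6*1.5196697) = 0.9651
Cpu = (99.9 - 97.34)/(3*1.5196697) = 0.5615
Cpl = (97.34 - 91.1)/(3*1.5196697) = 1.3687
Cpk = min(Cpu, Cpl) = 0.5615

0.5615


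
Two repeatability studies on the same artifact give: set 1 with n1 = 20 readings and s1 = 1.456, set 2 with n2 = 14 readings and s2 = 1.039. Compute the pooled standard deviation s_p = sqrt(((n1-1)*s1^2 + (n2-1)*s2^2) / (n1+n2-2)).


s_p = sqrt(((n1-1)*s1^2 + (n2-1)*s2^2) / (n1+n2-2))
numerator = (20-1)*1.456^2 + (14-1)*1.039^2 = 40.278784 + 14.033773 = 54.312557
denominator = 20 + 14 - 2 = 32
s_p^2 = 54.312557 / 32 = 1.6972674
s_p = sqrt(1.6972674) = 1.3028

1.3028


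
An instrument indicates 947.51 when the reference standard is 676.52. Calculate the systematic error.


Systematic error = measured - true
= 947.51 - 676.52
= 270.9900

270.9900


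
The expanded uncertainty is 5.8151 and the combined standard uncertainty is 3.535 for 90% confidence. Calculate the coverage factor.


k = U / uc
k = 5.8151 / 3.535
k = 1.645

1.645


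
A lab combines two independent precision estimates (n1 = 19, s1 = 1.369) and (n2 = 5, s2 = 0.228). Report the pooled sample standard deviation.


s_p = sqrt(((n1-1)*s1^2 + (n2-1)*s2^2) / (n1+n2-2))
numerator = (19-1)*1.369^2 + (5-1)*0.228^2 = 33.734898 + 0.207936 = 33.942834
denominator = 19 + 5 - 2 = 22
s_p^2 = 33.942834 / 22 = 1.5428561
s_p = sqrt(1.5428561) = 1.2421

1.2421


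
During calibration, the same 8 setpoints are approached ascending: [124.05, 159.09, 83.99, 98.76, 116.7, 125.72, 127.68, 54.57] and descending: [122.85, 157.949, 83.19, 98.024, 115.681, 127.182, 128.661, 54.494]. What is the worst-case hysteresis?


|124.05 - 122.85| = 1.2000
|159.09 - 157.949| = 1.1410
|83.99 - 83.19| = 0.8000
|98.76 - 98.024| = 0.7360
|116.7 - 115.681| = 1.0190
|125.72 - 127.182| = 1.4620
|127.68 - 128.661| = 0.9810
|54.57 - 54.494| = 0.0760
hysteresis = max(diffs) = 1.4620

1.4620


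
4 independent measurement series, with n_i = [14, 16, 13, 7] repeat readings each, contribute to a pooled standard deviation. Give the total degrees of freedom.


nu = sum_i (n_i - 1)
nu = ((14 - 1) + (16 - 1) + (13 - 1) + (7 - 1))
nu = 13 + 15 + 12 + 6
nu = 46

46


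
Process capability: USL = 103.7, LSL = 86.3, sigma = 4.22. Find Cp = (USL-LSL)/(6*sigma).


Cp = (USL - LSL) / (6 * sigma)
= (103.7 - 86.3) / (6 * 4.22)
= 17.4000 / 25.3200
= 0.6872

0.6872


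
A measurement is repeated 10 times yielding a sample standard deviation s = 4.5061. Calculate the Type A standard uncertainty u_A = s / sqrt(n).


u_A = s / sqrt(n)
u_A = 4.5061 / sqrt(10)
u_A = 4.5061 / 3.1622777
u_A = 1.4250

1.4250


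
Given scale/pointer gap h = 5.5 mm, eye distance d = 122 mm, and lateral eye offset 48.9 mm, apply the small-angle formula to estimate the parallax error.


error = h * offset / d
= 5.5 * 48.9 / 122
= 2.2045

2.2045


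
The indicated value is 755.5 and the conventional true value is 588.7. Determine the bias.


Systematic error = measured - true
= 755.5 - 588.7
= 166.8000

166.8000


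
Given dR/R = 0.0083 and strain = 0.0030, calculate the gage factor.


GF = (dR/R) / epsilon
= 0.0083 / 0.0030
= 2.7667

2.7667


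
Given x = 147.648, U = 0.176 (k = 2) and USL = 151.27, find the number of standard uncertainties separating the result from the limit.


u = U / k = 0.176 / 2 = 0.088
margin = |USL - x| = |151.27 - 147.648| = 3.622
z = margin / u = 3.622 / 0.088
z = 41.1591

41.1591


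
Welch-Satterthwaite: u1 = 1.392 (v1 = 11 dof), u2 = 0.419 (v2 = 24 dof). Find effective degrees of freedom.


uc = sqrt(u1^2 + u2^2) = sqrt(1.392^2 + 0.419^2) = 1.4536936
v_eff = uc^4 / (u1^4/v1 + u2^4/v2)
= 1.4536936^4 / (1.392^4/11 + 0.419^4/24)
= 4.4657203 / 0.34260622
v_eff = 13.0346

13.0346


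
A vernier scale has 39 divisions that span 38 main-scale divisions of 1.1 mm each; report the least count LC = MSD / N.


LC = MSD / n_div
= 1.1 / 39
= 0.0282

0.0282


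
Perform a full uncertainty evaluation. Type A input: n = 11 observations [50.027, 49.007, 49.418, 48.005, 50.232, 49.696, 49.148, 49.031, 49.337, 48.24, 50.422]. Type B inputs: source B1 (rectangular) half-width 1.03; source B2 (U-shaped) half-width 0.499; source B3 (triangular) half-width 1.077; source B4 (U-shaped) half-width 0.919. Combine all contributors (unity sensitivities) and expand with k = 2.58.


mean = (50.027 + 49.007 + 49.418 + 48.005 + 50.232 + 49.696 + 49.148 + 49.031 + 49.337 + 48.24 + 50.422) / 11 = 49.32390909
s = sqrt(sum((x - mean)^2)/(n-1)) = 0.76182655
u_A = s / sqrt(n) = 0.76182655 / sqrt(11) = 0.22969935
u_B1 = 1.03 / sqrt(3) = 0.59467078
u_B2 = 0.499 / sqrt(2) = 0.35284628
u_B3 = 1.077 / sqrt(6) = 0.43968341
u_B4 = 0.919 / sqrt(2) = 0.64983113
uc = sqrt(0.22969935^2 + 0.59467078^2 + 0.35284628^2 + 0.43968341^2 + 0.64983113^2) = 1.0707463
U = k * uc = 2.58 * 1.0707463
U = 2.7625

2.7625


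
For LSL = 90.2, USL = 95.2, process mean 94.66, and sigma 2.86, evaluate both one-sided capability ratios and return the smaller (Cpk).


Cpu = (USL - mean) / (3*sigma) = (95.2 - 94.66) / (3*2.86) = 0.0629
Cpl = (mean - LSL) / (3*sigma) = (94.66 - 90.2) / (3*2.86) = 0.5198
Cpk = min(Cpu, Cpl) = 0.0629

0.0629


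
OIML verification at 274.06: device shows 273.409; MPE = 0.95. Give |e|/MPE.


e = indication - reference = 273.409 - 274.06 = -0.6510
|e| = 0.6510
ratio = |e| / MPE = 0.6510 / 0.95
ratio = 0.6853

0.6853


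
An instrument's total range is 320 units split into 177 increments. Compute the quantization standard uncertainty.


resolution = range / divisions
resolution = 320 / 177 = 1.8079096
u_res = resolution / (2*sqrt(3))
u_res = 1.8079096 / 3.4641016
u_res = 0.5219

0.5219


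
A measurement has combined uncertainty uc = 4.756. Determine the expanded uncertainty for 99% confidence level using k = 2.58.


U = k * uc
U = 2.58 * 4.756
U = 12.2705

12.2705


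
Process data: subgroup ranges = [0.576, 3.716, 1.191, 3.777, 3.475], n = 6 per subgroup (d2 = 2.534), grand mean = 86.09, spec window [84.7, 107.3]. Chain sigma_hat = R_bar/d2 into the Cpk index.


R_bar = (0.576 + 3.716 + 1.191 + 3.777 + 3.475) / 5 = 2.547
sigma = R_bar / d2 = 2.547 / 2.534 = 1.0051302
Cp = (USL - LSL)/(6*sigma) = (107.3 - 84.7)/(6*1.0051302) = 3.7474
Cpu = (107.3 - 86.09)/(3*1.0051302) = 7.0339
Cpl = (86.09 - 84.7)/(3*1.0051302) = 0.4610
Cpk = min(Cpu, Cpl) = 0.4610

0.4610


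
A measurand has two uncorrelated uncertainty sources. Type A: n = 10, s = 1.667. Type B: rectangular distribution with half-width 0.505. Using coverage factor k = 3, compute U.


u_A = s / sqrt(n) = 1.667 / sqrt(10) = 0.52715169
u_B = half_width / sqrt(3) = 0.505 / sqrt(3) = 0.29156189
uc = sqrt(u_A^2 + u_B^2) = sqrt(0.52715169^2 + 0.29156189^2) = 0.60240953
U = k * uc = 3 * 0.60240953
U = 1.8072

1.8072


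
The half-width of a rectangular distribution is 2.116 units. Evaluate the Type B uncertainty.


u_B = half_width / sqrt(3)
u_B = 2.116 / 1.7320508
u_B = 1.2217

1.2217


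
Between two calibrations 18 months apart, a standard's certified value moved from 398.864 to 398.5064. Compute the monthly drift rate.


rate = (v2 - v1) / months
= (398.5064 - 398.864) / 18
= -0.3576 / 18
= -0.0199

-0.0199


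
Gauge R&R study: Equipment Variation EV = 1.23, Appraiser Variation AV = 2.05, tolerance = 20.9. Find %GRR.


GRR = sqrt(EV^2 + AV^2) = sqrt(1.23^2 + 2.05^2) = 2.3906903
%GRR = GRR / tol * 100 = 2.3906903 / 20.9 * 100
%GRR = 11.4387

11.4387


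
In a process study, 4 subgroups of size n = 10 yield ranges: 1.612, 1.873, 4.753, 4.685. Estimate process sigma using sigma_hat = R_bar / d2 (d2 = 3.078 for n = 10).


R_bar = (1.612 + 1.873 + 4.753 + 4.685) / 4
R_bar = 12.923 / 4 = 3.23075
sigma_hat = R_bar / d2 = 3.23075 / 3.078 = 1.0496

1.0496


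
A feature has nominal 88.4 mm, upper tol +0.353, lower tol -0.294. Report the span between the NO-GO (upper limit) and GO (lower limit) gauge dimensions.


GO = nominal - lower_tol (smallest hole = maximum material condition)
GO = 88.4 - 0.294 = 88.106
NO-GO = nominal + upper_tol (largest hole = least material condition)
NO-GO = 88.4 + 0.353 = 88.753
spread = NO-GO - GO = 88.753 - 88.106 = 0.6470

0.6470


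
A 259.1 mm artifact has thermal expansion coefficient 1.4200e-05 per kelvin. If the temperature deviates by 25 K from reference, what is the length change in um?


dL = L * alpha * dT
= 259.1 * 1.4200e-05 * 25
= 0.0919805 mm
dL_um = 0.0919805 * 1000 = 91.9805 um

91.9805


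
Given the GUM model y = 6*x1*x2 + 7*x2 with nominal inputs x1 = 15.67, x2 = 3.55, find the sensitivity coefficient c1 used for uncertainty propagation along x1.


y = 6*x1*x2 + 7*x2
dy/dx1 = 6*x2
Evaluate at x2 = 3.55: c1 = 6 * 3.55
c1 = 21.3000

21.3000


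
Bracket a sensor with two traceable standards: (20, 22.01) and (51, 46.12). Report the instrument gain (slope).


slope = (y2 - y1) / (x2 - x1)
= (46.12 - 22.01) / (51 - 20)
= 24.1100 / 31
= 0.7777

0.7777


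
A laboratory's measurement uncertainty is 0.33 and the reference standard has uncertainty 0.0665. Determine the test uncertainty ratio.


TUR = u_lab / u_ref
= 0.33 / 0.0665
= 4.9624

4.9624


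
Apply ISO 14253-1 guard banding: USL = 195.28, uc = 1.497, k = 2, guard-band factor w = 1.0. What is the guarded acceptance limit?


U = k * uc = 2 * 1.497 = 2.994
guard band g = w * U = 1.0 * 2.994 = 2.994
AL = USL - g = 195.28 - 2.994
AL = 192.2860

192.2860


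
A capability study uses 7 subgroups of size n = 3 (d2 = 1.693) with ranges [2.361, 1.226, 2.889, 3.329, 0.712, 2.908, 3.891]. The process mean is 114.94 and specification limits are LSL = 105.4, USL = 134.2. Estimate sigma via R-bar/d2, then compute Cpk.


R_bar = (2.361 + 1.226 + 2.889 + 3.329 + 0.712 + 2.908 + 3.891) / 7 = 2.4737143
sigma = R_bar / d2 = 2.4737143 / 1.693 = 1.4611425
Cp = (USL - LSL)/(6*sigma) = (134.2 - 105.4)/(6*1.4611425) = 3.2851
Cpu = (134.2 - 114.94)/(3*1.4611425) = 4.3938
Cpl = (114.94 - 105.4)/(3*1.4611425) = 2.1764
Cpk = min(Cpu, Cpl) = 2.1764

2.1764


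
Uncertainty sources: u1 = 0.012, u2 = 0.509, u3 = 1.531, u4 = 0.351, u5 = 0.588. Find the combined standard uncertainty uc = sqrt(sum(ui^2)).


uc = sqrt(0.012^2 + 0.509^2 + 1.531^2 + 0.351^2 + 0.588^2)
uc = sqrt(3.072131)
uc = 1.7527

1.7527


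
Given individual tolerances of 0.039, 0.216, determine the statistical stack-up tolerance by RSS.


RSS = sqrt(0.039^2 + 0.216^2)
= sqrt(0.048177)
= 0.2195

0.2195


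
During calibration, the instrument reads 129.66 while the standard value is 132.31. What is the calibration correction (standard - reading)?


Correction = standard - reading
= 132.31 - 129.66
= 2.6500

2.6500


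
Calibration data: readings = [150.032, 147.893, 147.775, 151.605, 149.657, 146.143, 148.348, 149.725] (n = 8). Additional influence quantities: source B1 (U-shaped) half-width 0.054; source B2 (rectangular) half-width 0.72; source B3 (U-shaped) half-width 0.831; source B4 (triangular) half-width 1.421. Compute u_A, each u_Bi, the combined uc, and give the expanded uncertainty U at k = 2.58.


mean = (150.032 + 147.893 + 147.775 + 151.605 + 149.657 + 146.143 + 148.348 + 149.725) / 8 = 148.89725
s = sqrt(sum((x - mean)^2)/(n-1)) = 1.691892
u_A = s / sqrt(n) = 1.691892 / sqrt(8) = 0.59817415
u_B1 = 0.054 / sqrt(2) = 0.038183766
u_B2 = 0.72 / sqrt(3) = 0.41569219
u_B3 = 0.831 / sqrt(2) = 0.58760574
u_B4 = 1.421 / sqrt(6) = 0.58012082
uc = sqrt(0.59817415^2 + 0.038183766^2 + 0.41569219^2 + 0.58760574^2 + 0.58012082^2) = 1.1017672
U = k * uc = 2.58 * 1.1017672
U = 2.8426

2.8426


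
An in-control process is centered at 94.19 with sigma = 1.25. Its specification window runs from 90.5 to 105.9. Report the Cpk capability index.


Cpu = (USL - mean) / (3*sigma) = (105.9 - 94.19) / (3*1.25) = 3.1227
Cpl = (mean - LSL) / (3*sigma) = (94.19 - 90.5) / (3*1.25) = 0.9840
Cpk = min(Cpu, Cpl) = 0.9840

0.9840


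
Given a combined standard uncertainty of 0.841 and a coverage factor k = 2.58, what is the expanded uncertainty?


U = k * uc
U = 2.58 * 0.841
U = 2.1698

2.1698


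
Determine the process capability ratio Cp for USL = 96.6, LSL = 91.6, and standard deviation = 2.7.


Cp = (USL - LSL) / (6 * sigma)
= (96.6 - 91.6) / (6 * 2.7)
= 5.0000 / 16.2000
= 0.3086

0.3086


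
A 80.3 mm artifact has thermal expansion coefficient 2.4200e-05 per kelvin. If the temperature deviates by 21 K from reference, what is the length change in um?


dL = L * alpha * dT
= 80.3 * 2.4200e-05 * 21
= 0.0408085 mm
dL_um = 0.0408085 * 1000 = 40.8085 um

40.8085


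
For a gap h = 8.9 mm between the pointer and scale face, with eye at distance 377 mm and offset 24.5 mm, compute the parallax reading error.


error = h * offset / d
= 8.9 * 24.5 / 377
= 0.5784

0.5784


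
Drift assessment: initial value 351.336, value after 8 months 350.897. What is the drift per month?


rate = (v2 - v1) / months
= (350.897 - 351.336) / 8
= -0.4390 / 8
= -0.0549

-0.0549


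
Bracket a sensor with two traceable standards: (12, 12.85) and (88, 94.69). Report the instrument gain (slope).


slope = (y2 - y1) / (x2 - x1)
= (94.69 - 12.85) / (88 - 12)
= 81.8400 / 76
= 1.0768

1.0768


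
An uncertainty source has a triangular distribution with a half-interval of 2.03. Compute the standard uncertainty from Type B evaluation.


u_B = half_width / sqrt(6)
u_B = 2.03 / 2.4494897
u_B = 0.8287

0.8287


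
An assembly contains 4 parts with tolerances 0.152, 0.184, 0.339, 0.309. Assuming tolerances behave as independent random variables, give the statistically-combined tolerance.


RSS = sqrt(0.152^2 + 0.184^2 + 0.339^2 + 0.309^2)
= sqrt(0.267362)
= 0.5171

0.5171


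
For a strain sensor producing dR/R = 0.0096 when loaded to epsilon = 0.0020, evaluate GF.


GF = (dR/R) / epsilon
= 0.0096 / 0.0020
= 4.8000

4.8000


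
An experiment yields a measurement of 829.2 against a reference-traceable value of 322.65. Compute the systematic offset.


Systematic error = measured - true
= 829.2 - 322.65
= 506.5500

506.5500


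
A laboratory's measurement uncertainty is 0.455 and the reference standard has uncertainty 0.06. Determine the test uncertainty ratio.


TUR = u_lab / u_ref
= 0.455 / 0.06
= 7.5833

7.5833


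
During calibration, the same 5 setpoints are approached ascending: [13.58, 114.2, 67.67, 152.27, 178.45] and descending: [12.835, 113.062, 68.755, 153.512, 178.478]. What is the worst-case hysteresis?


|13.58 - 12.835| = 0.7450
|114.2 - 113.062| = 1.1380
|67.67 - 68.755| = 1.0850
|152.27 - 153.512| = 1.2420
|178.45 - 178.478| = 0.0280
hysteresis = max(diffs) = 1.2420

1.2420


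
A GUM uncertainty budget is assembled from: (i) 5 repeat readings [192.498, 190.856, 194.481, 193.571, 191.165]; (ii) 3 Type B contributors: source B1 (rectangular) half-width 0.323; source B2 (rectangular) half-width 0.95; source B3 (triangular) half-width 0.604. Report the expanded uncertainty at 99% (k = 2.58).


mean = (192.498 + 190.856 + 194.481 + 193.571 + 191.165) / 5 = 192.5142
s = sqrt(sum((x - mean)^2)/(n-1)) = 1.5455872
u_A = s / sqrt(n) = 1.5455872 / sqrt(5) = 0.69120761
u_B1 = 0.323 / sqrt(3) = 0.18648414
u_B2 = 0.95 / sqrt(3) = 0.54848276
u_B3 = 0.604 / sqrt(6) = 0.24658197
uc = sqrt(0.69120761^2 + 0.18648414^2 + 0.54848276^2 + 0.24658197^2) = 0.9349761
U = k * uc = 2.58 * 0.9349761
U = 2.4122

2.4122


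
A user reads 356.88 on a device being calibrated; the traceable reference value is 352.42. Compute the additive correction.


Correction = standard - reading
= 352.42 - 356.88
= -4.4600

-4.4600


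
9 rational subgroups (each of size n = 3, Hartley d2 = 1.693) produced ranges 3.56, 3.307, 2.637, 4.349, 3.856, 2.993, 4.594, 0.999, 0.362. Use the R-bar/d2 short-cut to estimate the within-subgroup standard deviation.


R_bar = (3.56 + 3.307 + 2.637 + 4.349 + 3.856 + 2.993 + 4.594 + 0.999 + 0.362) / 9
R_bar = 26.657 / 9 = 2.9618889
sigma_hat = R_bar / d2 = 2.9618889 / 1.693 = 1.7495

1.7495


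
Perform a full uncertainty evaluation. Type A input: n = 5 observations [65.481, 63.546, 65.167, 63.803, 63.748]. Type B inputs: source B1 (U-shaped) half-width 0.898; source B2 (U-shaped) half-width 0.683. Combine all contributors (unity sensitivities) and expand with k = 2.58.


mean = (65.481 + 63.546 + 65.167 + 63.803 + 63.748) / 5 = 64.349
s = sqrt(sum((x - mean)^2)/(n-1)) = 0.90203575
u_A = s / sqrt(n) = 0.90203575 / sqrt(5) = 0.40340265
u_B1 = 0.898 / sqrt(2) = 0.63498189
u_B2 = 0.683 / sqrt(2) = 0.48295393
uc = sqrt(0.40340265^2 + 0.63498189^2 + 0.48295393^2) = 0.89396879
U = k * uc = 2.58 * 0.89396879
U = 2.3064

2.3064


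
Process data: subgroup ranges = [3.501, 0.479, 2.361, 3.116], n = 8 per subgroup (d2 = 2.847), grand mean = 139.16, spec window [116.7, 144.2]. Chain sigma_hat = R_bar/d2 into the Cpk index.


R_bar = (3.501 + 0.479 + 2.361 + 3.116) / 4 = 2.36425
sigma = R_bar / d2 = 2.36425 / 2.847 = 0.83043555
Cp = (USL - LSL)/(6*sigma) = (144.2 - 116.7)/(6*0.83043555) = 5.5192
Cpu = (144.2 - 139.16)/(3*0.83043555) = 2.0230
Cpl = (139.16 - 116.7)/(3*0.83043555) = 9.0153
Cpk = min(Cpu, Cpl) = 2.0230

2.0230


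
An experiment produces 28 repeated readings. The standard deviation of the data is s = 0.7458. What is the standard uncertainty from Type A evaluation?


u_A = s / sqrt(n)
u_A = 0.7458 / sqrt(28)
u_A = 0.7458 / 5.2915026
u_A = 0.1409

0.1409


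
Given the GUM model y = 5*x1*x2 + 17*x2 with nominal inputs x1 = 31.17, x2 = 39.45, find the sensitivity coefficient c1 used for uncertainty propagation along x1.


y = 5*x1*x2 + 17*x2
dy/dx1 = 5*x2
Evaluate at x2 = 39.45: c1 = 5 * 39.45
c1 = 197.2500

197.2500


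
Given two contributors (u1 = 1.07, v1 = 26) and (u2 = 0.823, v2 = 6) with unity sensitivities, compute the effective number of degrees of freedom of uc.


uc = sqrt(u1^2 + u2^2) = sqrt(1.07^2 + 0.823^2) = 1.3498996
v_eff = uc^4 / (u1^4/v1 + u2^4/v2)
= 1.3498996^4 / (1.07^4/26 + 0.823^4/6)
= 3.3205183 / 0.12687766
v_eff = 26.1710

26.1710


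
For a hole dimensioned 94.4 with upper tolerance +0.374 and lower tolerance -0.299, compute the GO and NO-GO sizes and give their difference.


GO = nominal - lower_tol (smallest hole = maximum material condition)
GO = 94.4 - 0.299 = 94.101
NO-GO = nominal + upper_tol (largest hole = least material condition)
NO-GO = 94.4 + 0.374 = 94.774
spread = NO-GO - GO = 94.774 - 94.101 = 0.6730

0.6730


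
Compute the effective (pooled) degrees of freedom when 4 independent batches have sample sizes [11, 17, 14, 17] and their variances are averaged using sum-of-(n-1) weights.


nu = sum_i (n_i - 1)
nu = ((11 - 1) + (17 - 1) + (14 - 1) + (17 - 1))
nu = 10 + 16 + 13 + 16
nu = 55

55


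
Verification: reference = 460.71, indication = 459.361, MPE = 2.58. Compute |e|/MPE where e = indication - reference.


e = indication - reference = 459.361 - 460.71 = -1.3490
|e| = 1.3490
ratio = |e| / MPE = 1.3490 / 2.58
ratio = 0.5229

0.5229


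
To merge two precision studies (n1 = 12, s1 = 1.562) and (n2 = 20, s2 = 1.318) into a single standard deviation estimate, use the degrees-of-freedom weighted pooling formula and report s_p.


s_p = sqrt(((n1-1)*s1^2 + (n2-1)*s2^2) / (n1+n2-2))
numerator = (12-1)*1.562^2 + (20-1)*1.318^2 = 26.838284 + 33.005356 = 59.84364
denominator = 12 + 20 - 2 = 30
s_p^2 = 59.84364 / 30 = 1.994788
s_p = sqrt(1.994788) = 1.4124

1.4124


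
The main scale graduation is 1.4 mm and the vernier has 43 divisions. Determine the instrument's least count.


LC = MSD / n_div
= 1.4 / 43
= 0.0326

0.0326


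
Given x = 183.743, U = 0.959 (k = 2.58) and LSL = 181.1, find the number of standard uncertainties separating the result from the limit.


u = U / k = 0.959 / 2.58 = 0.37170543
margin = |LSL - x| = |181.1 - 183.743| = 2.643
z = margin / u = 2.643 / 0.37170543
z = 7.1105

7.1105


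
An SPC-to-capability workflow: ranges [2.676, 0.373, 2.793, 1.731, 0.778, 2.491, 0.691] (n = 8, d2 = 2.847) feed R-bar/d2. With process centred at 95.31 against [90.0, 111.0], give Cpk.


R_bar = (2.676 + 0.373 + 2.793 + 1.731 + 0.778 + 2.491 + 0.691) / 7 = 1.6475714
sigma = R_bar / d2 = 1.6475714 / 2.847 = 0.57870439
Cp = (USL - LSL)/(6*sigma) = (111.0 - 90.0)/(6*0.57870439) = 6.0480
Cpu = (111.0 - 95.31)/(3*0.57870439) = 9.0374
Cpl = (95.31 - 90.0)/(3*0.57870439) = 3.0586
Cpk = min(Cpu, Cpl) = 3.0586

3.0586


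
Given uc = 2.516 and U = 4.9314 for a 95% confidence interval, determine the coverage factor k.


k = U / uc
k = 4.9314 / 2.516
k = 1.96

1.96


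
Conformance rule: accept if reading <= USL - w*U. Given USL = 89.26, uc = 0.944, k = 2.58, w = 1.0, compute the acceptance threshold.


U = k * uc = 2.58 * 0.944 = 2.43552
guard band g = w * U = 1.0 * 2.43552 = 2.43552
AL = USL - g = 89.26 - 2.43552
AL = 86.8245

86.8245


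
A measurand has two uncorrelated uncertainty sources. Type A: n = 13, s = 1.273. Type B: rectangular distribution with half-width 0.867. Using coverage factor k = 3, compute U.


u_A = s / sqrt(n) = 1.273 / sqrt(13) = 0.35306667
u_B = half_width / sqrt(3) = 0.867 / sqrt(3) = 0.50056268
uc = sqrt(u_A^2 + u_B^2) = sqrt(0.35306667^2 + 0.50056268^2) = 0.61255128
U = k * uc = 3 * 0.61255128
U = 1.8377

1.8377


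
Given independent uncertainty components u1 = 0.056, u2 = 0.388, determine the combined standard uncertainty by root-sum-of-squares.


uc = sqrt(0.056^2 + 0.388^2)
uc = sqrt(0.15368)
uc = 0.3920

0.3920


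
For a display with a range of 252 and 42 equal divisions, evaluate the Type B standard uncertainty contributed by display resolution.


resolution = range / divisions
resolution = 252 / 42 = 6
u_res = resolution / (2*sqrt(3))
u_res = 6 / 3.4641016
u_res = 1.7321

1.7321


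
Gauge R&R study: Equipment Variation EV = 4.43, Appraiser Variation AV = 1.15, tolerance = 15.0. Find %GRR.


GRR = sqrt(EV^2 + AV^2) = sqrt(4.43^2 + 1.15^2) = 4.576833
%GRR = GRR / tol * 100 = 4.576833 / 15.0 * 100
%GRR = 30.5122

30.5122


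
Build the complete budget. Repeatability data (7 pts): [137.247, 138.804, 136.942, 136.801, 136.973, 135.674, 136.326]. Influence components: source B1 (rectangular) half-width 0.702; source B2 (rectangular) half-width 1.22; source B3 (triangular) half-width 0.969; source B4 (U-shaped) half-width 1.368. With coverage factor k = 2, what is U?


mean = (137.247 + 138.804 + 136.942 + 136.801 + 136.973 + 135.674 + 136.326) / 7 = 136.9667143
s = sqrt(sum((x - mean)^2)/(n-1)) = 0.96297416
u_A = s / sqrt(n) = 0.96297416 / sqrt(7) = 0.36397002
u_B1 = 0.702 / sqrt(3) = 0.40529989
u_B2 = 1.22 / sqrt(3) = 0.70436733
u_B3 = 0.969 / sqrt(6) = 0.39559259
u_B4 = 1.368 / sqrt(2) = 0.96732208
uc = sqrt(0.36397002^2 + 0.40529989^2 + 0.70436733^2 + 0.39559259^2 + 0.96732208^2) = 1.3729825
U = k * uc = 2 * 1.3729825
U = 2.7460

2.7460


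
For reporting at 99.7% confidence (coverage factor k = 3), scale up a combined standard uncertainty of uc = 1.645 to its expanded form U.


U = k * uc
U = 3 * 1.645
U = 4.9350

4.9350


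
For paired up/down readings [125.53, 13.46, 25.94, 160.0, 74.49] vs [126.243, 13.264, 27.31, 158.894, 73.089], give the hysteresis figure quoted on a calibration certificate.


|125.53 - 126.243| = 0.7130
|13.46 - 13.264| = 0.1960
|25.94 - 27.31| = 1.3700
|160.0 - 158.894| = 1.1060
|74.49 - 73.089| = 1.4010
hysteresis = max(diffs) = 1.4010

1.4010


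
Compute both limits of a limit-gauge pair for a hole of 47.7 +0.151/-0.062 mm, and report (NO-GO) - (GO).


GO = nominal - lower_tol (smallest hole = maximum material condition)
GO = 47.7 - 0.062 = 47.638
NO-GO = nominal + upper_tol (largest hole = least material condition)
NO-GO = 47.7 + 0.151 = 47.851
spread = NO-GO - GO = 47.851 - 47.638 = 0.2130

0.2130


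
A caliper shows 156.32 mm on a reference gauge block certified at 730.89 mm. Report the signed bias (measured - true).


Systematic error = measured - true
= 156.32 - 730.89
= -574.5700

-574.5700


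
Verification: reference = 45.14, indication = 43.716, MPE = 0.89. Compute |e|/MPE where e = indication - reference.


e = indication - reference = 43.716 - 45.14 = -1.4240
|e| = 1.4240
ratio = |e| / MPE = 1.4240 / 0.89
ratio = 1.6000

1.6000


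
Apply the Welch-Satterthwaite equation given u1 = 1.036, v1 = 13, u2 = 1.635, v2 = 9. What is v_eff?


uc = sqrt(u1^2 + u2^2) = sqrt(1.036^2 + 1.635^2) = 1.9355932
v_eff = uc^4 / (u1^4/v1 + u2^4/v2)
= 1.9355932^4 / (1.036^4/13 + 1.635^4/9)
= 14.03642 / 0.88262729
v_eff = 15.9030

15.9030


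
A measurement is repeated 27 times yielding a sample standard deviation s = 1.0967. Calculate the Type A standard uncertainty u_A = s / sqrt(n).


u_A = s / sqrt(n)
u_A = 1.0967 / sqrt(27)
u_A = 1.0967 / 5.1961524
u_A = 0.2111

0.2111


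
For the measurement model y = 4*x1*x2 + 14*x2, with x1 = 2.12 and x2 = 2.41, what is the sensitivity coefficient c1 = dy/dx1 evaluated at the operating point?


y = 4*x1*x2 + 14*x2
dy/dx1 = 4*x2
Evaluate at x2 = 2.41: c1 = 4 * 2.41
c1 = 9.6400

9.6400


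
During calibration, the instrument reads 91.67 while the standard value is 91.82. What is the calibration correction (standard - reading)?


Correction = standard - reading
= 91.82 - 91.67
= 0.1500

0.1500


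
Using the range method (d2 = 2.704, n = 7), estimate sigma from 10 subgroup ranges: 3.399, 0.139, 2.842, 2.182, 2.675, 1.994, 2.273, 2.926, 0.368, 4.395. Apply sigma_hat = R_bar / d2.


R_bar = (3.399 + 0.139 + 2.842 + 2.182 + 2.675 + 1.994 + 2.273 + 2.926 + 0.368 + 4.395) / 10
R_bar = 23.193 / 10 = 2.3193
sigma_hat = R_bar / d2 = 2.3193 / 2.704 = 0.8577

0.8577


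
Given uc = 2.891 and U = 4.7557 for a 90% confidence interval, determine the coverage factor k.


k = U / uc
k = 4.7557 / 2.891
k = 1.645

1.645


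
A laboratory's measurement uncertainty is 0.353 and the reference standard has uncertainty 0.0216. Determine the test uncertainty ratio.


TUR = u_lab / u_ref
= 0.353 / 0.0216
= 16.3426

16.3426


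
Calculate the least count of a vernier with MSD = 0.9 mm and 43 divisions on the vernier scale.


LC = MSD / n_div
= 0.9 / 43
= 0.0209

0.0209


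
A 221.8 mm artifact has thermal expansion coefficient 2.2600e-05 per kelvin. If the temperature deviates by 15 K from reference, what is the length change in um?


dL = L * alpha * dT
= 221.8 * 2.2600e-05 * 15
= 0.0751902 mm
dL_um = 0.0751902 * 1000 = 75.1902 um

75.1902


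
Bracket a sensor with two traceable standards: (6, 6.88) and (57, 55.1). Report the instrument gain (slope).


slope = (y2 - y1) / (x2 - x1)
= (55.1 - 6.88) / (57 - 6)
= 48.2200 / 51
= 0.9455

0.9455


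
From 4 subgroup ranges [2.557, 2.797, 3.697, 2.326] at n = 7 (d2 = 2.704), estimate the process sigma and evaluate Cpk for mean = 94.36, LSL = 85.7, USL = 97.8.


R_bar = (2.557 + 2.797 + 3.697 + 2.326) / 4 = 2.84425
sigma = R_bar / d2 = 2.84425 / 2.704 = 1.0518676
Cp = (USL - LSL)/(6*sigma) = (97.8 - 85.7)/(6*1.0518676) = 1.9172
Cpu = (97.8 - 94.36)/(3*1.0518676) = 1.0901
Cpl = (94.36 - 85.7)/(3*1.0518676) = 2.7443
Cpk = min(Cpu, Cpl) = 1.0901

1.0901


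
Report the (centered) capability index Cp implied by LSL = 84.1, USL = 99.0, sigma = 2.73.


Cp = (USL - LSL) / (6 * sigma)
= (99.0 - 84.1) / (6 * 2.73)
= 14.9000 / 16.3800
= 0.9096

0.9096


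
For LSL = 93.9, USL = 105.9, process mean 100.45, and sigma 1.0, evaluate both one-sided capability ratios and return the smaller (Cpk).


Cpu = (USL - mean) / (3*sigma) = (105.9 - 100.45) / (3*1.0) = 1.8167
Cpl = (mean - LSL) / (3*sigma) = (100.45 - 93.9) / (3*1.0) = 2.1833
Cpk = min(Cpu, Cpl) = 1.8167

1.8167


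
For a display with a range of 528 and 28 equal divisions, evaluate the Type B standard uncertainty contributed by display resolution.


resolution = range / divisions
resolution = 528 / 28 = 18.857143
u_res = resolution / (2*sqrt(3))
u_res = 18.857143 / 3.4641016
u_res = 5.4436

5.4436


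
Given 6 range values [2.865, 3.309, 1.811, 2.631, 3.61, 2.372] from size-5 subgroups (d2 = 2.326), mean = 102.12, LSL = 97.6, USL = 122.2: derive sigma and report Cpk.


R_bar = (2.865 + 3.309 + 1.811 + 2.631 + 3.61 + 2.372) / 6 = 2.7663333
sigma = R_bar / d2 = 2.7663333 / 2.326 = 1.1893092
Cp = (USL - LSL)/(6*sigma) = (122.2 - 97.6)/(6*1.1893092) = 3.4474
Cpu = (122.2 - 102.12)/(3*1.1893092) = 5.6279
Cpl = (102.12 - 97.6)/(3*1.1893092) = 1.2668
Cpk = min(Cpu, Cpl) = 1.2668

1.2668


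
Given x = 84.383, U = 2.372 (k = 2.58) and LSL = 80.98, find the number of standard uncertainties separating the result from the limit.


u = U / k = 2.372 / 2.58 = 0.91937984
margin = |LSL - x| = |80.98 - 84.383| = 3.403
z = margin / u = 3.403 / 0.91937984
z = 3.7014

3.7014


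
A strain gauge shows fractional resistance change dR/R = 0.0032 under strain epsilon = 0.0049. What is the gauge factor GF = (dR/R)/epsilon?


GF = (dR/R) / epsilon
= 0.0032 / 0.0049
= 0.6531

0.6531


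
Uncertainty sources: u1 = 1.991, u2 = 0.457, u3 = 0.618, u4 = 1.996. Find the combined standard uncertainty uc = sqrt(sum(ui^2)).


uc = sqrt(1.991^2 + 0.457^2 + 0.618^2 + 1.996^2)
uc = sqrt(8.53887)
uc = 2.9221

2.9221


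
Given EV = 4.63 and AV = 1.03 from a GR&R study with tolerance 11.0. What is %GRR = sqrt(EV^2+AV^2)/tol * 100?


GRR = sqrt(EV^2 + AV^2) = sqrt(4.63^2 + 1.03^2) = 4.7431846
%GRR = GRR / tol * 100 = 4.7431846 / 11.0 * 100
%GRR = 43.1199

43.1199


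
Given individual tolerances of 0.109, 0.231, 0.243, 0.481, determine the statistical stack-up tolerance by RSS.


RSS = sqrt(0.109^2 + 0.231^2 + 0.243^2 + 0.481^2)
= sqrt(0.355652)
= 0.5964

0.5964


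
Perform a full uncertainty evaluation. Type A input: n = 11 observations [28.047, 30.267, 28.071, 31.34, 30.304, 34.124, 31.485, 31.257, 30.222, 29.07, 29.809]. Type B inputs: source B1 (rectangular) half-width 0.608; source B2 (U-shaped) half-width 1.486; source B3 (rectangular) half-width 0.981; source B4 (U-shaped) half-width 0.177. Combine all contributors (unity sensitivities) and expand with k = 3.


mean = (28.047 + 30.267 + 28.071 + 31.34 + 30.304 + 34.124 + 31.485 + 31.257 + 30.222 + 29.07 + 29.809) / 11 = 30.36327273
s = sqrt(sum((x - mean)^2)/(n-1)) = 1.7258688
u_A = s / sqrt(n) = 1.7258688 / sqrt(11) = 0.52036902
u_B1 = 0.608 / sqrt(3) = 0.35102896
u_B2 = 1.486 / sqrt(2) = 1.0507607
u_B3 = 0.981 / sqrt(3) = 0.56638061
u_B4 = 0.177 / sqrt(2) = 0.1251579
uc = sqrt(0.52036902^2 + 0.35102896^2 + 1.0507607^2 + 0.56638061^2 + 0.1251579^2) = 1.3544574
U = k * uc = 3 * 1.3544574
U = 4.0634

4.0634


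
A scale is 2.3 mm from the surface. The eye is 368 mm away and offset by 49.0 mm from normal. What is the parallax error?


error = h * offset / d
= 2.3 * 49.0 / 368
= 0.3062

0.3062


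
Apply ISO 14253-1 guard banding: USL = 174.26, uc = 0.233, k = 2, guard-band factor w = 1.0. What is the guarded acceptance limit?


U = k * uc = 2 * 0.233 = 0.466
guard band g = w * U = 1.0 * 0.466 = 0.466
AL = USL - g = 174.26 - 0.466
AL = 173.7940

173.7940


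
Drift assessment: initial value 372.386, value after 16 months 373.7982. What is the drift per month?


rate = (v2 - v1) / months
= (373.7982 - 372.386) / 16
= 1.4122 / 16
= 0.0883

0.0883


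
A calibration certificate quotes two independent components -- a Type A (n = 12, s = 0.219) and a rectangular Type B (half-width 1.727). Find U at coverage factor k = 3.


u_A = s / sqrt(n) = 0.219 / sqrt(12) = 0.063219854
u_B = half_width / sqrt(3) = 1.727 / sqrt(3) = 0.99708391
uc = sqrt(u_A^2 + u_B^2) = sqrt(0.063219854^2 + 0.99708391^2) = 0.99908612
U = k * uc = 3 * 0.99908612
U = 2.9973

2.9973


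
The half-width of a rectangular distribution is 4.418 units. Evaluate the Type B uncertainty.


u_B = half_width / sqrt(3)
u_B = 4.418 / 1.7320508
u_B = 2.5507

2.5507


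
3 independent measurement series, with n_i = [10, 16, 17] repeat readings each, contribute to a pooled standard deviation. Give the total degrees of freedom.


nu = sum_i (n_i - 1)
nu = ((10 - 1) + (16 - 1) + (17 - 1))
nu = 9 + 15 + 16
nu = 40

40


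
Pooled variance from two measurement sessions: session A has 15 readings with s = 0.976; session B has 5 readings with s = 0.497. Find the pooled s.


s_p = sqrt(((n1-1)*s1^2 + (n2-1)*s2^2) / (n1+n2-2))
numerator = (15-1)*0.976^2 + (5-1)*0.497^2 = 13.336064 + 0.988036 = 14.3241
denominator = 15 + 5 - 2 = 18
s_p^2 = 14.3241 / 18 = 0.79578333
s_p = sqrt(0.79578333) = 0.8921

0.8921


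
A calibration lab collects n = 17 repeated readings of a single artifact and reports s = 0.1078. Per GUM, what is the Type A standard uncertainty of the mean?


u_A = s / sqrt(n)
u_A = 0.1078 / sqrt(17)
u_A = 0.1078 / 4.1231056
u_A = 0.0261

0.0261


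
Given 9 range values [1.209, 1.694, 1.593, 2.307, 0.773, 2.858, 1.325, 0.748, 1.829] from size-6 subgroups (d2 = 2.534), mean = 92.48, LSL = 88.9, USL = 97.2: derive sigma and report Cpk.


R_bar = (1.209 + 1.694 + 1.593 + 2.307 + 0.773 + 2.858 + 1.325 + 0.748 + 1.829) / 9 = 1.5928889
sigma = R_bar / d2 = 1.5928889 / 2.534 = 0.62860651
Cp = (USL - LSL)/(6*sigma) = (97.2 - 88.9)/(6*0.62860651) = 2.2006
Cpu = (97.2 - 92.48)/(3*0.62860651) = 2.5029
Cpl = (92.48 - 88.9)/(3*0.62860651) = 1.8984
Cpk = min(Cpu, Cpl) = 1.8984

1.8984


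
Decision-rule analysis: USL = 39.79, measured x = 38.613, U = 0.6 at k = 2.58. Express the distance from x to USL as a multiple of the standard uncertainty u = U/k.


u = U / k = 0.6 / 2.58 = 0.23255814
margin = |USL - x| = |39.79 - 38.613| = 1.177
z = margin / u = 1.177 / 0.23255814
z = 5.0611

5.0611


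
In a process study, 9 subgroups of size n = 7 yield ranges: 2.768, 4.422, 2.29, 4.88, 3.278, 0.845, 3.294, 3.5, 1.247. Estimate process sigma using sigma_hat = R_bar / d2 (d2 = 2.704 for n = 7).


R_bar = (2.768 + 4.422 + 2.29 + 4.88 + 3.278 + 0.845 + 3.294 + 3.5 + 1.247) / 9
R_bar = 26.524 / 9 = 2.9471111
sigma_hat = R_bar / d2 = 2.9471111 / 2.704 = 1.0899

1.0899


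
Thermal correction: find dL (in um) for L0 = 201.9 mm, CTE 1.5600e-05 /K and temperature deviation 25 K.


dL = L * alpha * dT
= 201.9 * 1.5600e-05 * 25
= 0.0787410 mm
dL_um = 0.0787410 * 1000 = 78.7410 um

78.7410


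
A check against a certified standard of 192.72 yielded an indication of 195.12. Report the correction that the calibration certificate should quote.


Correction = standard - reading
= 192.72 - 195.12
= -2.4000

-2.4000


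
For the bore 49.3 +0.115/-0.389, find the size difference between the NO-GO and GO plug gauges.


GO = nominal - lower_tol (smallest hole = maximum material condition)
GO = 49.3 - 0.389 = 48.911
NO-GO = nominal + upper_tol (largest hole = least material condition)
NO-GO = 49.3 + 0.115 = 49.415
spread = NO-GO - GO = 49.415 - 48.911 = 0.5040

0.5040
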